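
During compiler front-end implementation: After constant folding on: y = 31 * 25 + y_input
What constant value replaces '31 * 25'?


Identifying constant sub-expression:
  Original: y = 31 * 25 + y_input
  31 and 25 are both compile-time constants
  Evaluating: 31 * 25 = 775
  After folding: y = 775 + y_input

775


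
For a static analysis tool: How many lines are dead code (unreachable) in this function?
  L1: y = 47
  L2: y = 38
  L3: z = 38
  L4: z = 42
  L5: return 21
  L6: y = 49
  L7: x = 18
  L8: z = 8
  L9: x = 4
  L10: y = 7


Analyzing control flow:
  L1: reachable (before return)
  L2: reachable (before return)
  L3: reachable (before return)
  L4: reachable (before return)
  L5: reachable (return statement)
  L6: DEAD (after return at L5)
  L7: DEAD (after return at L5)
  L8: DEAD (after return at L5)
  L9: DEAD (after return at L5)
  L10: DEAD (after return at L5)
Return at L5, total lines = 10
Dead lines: L6 through L10
Count: 5

5


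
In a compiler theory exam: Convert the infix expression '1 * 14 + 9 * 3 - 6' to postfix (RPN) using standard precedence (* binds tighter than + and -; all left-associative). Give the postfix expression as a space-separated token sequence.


Applying the shunting-yard algorithm:
  Operand 1 -> output
  Push '*' onto operator stack -> op-stack: [*]
  Operand 14 -> output
  See '+' (prec 1); top '*' (prec 2) >= it -> pop '*' to output
  Push '+' onto operator stack -> op-stack: [+]
  Operand 9 -> output
  Push '*' onto operator stack -> op-stack: [+, *]
  Operand 3 -> output
  See '-' (prec 1); top '*' (prec 2) >= it -> pop '*' to output
  See '-' (prec 1); top '+' (prec 1) >= it -> pop '+' to output
  Push '-' onto operator stack -> op-stack: [-]
  Operand 6 -> output
  End of input: pop '-' to output
Postfix result: 1 14 * 9 3 * + 6 -

1 14 * 9 3 * + 6 -


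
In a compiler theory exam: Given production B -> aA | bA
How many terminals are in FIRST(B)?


Production: B -> aA | bA
Examining each alternative for leading terminals:
  B -> aA : first terminal = 'a'
  B -> bA : first terminal = 'b'
FIRST(B) = {a, b}
Count: 2

2


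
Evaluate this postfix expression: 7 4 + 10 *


Processing tokens left to right:
Push 7, Push 4
Pop 7 and 4, compute 7 + 4 = 11, push 11
Push 10
Pop 11 and 10, compute 11 * 10 = 110, push 110
Stack result: 110

110


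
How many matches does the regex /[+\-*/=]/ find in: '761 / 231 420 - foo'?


Pattern: /[+\-*/=]/ (operators)
Input: '761 / 231 420 - foo'
Scanning for matches:
  Match 1: '/'
  Match 2: '-'
Total matches: 2

2


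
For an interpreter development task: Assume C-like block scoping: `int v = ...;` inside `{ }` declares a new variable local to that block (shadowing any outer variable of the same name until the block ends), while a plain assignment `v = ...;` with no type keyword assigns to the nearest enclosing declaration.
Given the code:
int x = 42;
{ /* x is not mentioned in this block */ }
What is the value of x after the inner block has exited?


Analyzing scoping rules:
Outer scope: declares x = 42
Inner block: x is neither redeclared nor assigned -> unchanged
After the block -> 42
Result: 42

42


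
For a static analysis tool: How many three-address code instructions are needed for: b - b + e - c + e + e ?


Expression: b - b + e - c + e + e
Generating three-address code (respecting * over +/- precedence):
  Instruction 1: t1 = b - b
  Instruction 2: t2 = t1 + e
  Instruction 3: t3 = t2 - c
  Instruction 4: t4 = t3 + e
  Instruction 5: t5 = t4 + e
Total instructions: 5

5


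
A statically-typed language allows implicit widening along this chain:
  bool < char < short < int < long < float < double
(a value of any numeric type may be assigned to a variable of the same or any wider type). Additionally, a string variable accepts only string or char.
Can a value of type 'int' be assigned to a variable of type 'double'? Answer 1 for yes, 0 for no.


Target variable type: double
Source value type: int
Numeric ranks: int=3, double=6
Widening allowed iff rank(source) <= rank(target): 3 <= 6? Yes
Result: 1

1


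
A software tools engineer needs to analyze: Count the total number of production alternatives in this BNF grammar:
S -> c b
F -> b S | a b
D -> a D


Counting alternatives per rule:
  S: 1 alternative(s)
  F: 2 alternative(s)
  D: 1 alternative(s)
Sum: 1 + 2 + 1 = 4

4


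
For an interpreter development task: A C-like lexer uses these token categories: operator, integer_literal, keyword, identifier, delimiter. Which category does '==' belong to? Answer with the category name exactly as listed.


Token: '=='
Checking categories:
  identifier: no
  integer_literal: no
  operator: YES
  keyword: no
  delimiter: no
Category: operator

operator


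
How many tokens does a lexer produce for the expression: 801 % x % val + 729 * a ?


Scanning '801 % x % val + 729 * a'
Token 1: '801' -> integer_literal
Token 2: '%' -> operator
Token 3: 'x' -> identifier
Token 4: '%' -> operator
Token 5: 'val' -> identifier
Token 6: '+' -> operator
Token 7: '729' -> integer_literal
Token 8: '*' -> operator
Token 9: 'a' -> identifier
Total tokens: 9

9


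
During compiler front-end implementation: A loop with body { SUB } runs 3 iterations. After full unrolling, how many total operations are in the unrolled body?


Loop body operations: SUB (1 op per iteration)
Unrolling 3 iterations:
  Iteration 1: SUB (1 ops)
  Iteration 2: SUB (1 ops)
  Iteration 3: SUB (1 ops)
Total: 3 iterations * 1 ops/iter = 3 operations

3


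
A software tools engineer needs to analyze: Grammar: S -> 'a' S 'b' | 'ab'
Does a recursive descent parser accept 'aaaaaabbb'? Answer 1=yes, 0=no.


Grammar accepts strings of the form a^n b^n (n >= 1)
Word: 'aaaaaabbb'
Counting: 6 a's and 3 b's
Check: 6 == 3? No
Mismatch: a-count != b-count
Rejected

0


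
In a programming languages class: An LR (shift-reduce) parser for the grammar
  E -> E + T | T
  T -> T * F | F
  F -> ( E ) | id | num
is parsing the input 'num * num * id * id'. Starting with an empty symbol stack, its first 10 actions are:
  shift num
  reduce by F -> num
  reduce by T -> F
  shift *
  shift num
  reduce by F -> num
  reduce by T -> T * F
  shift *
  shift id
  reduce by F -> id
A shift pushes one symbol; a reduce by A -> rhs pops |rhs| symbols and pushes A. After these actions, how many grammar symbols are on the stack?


Tracking the symbol stack through each action:
  Action 1: shift 'num' : push -> stack = [num] (size 1)
  Action 2: reduce by F -> num : pop 1, push F -> stack = [F] (size 1)
  Action 3: reduce by T -> F : pop 1, push T -> stack = [T] (size 1)
  Action 4: shift '*' : push -> stack = [T, *] (size 2)
  Action 5: shift 'num' : push -> stack = [T, *, num] (size 3)
  Action 6: reduce by F -> num : pop 1, push F -> stack = [T, *, F] (size 3)
  Action 7: reduce by T -> T * F : pop 3, push T -> stack = [T] (size 1)
  Action 8: shift '*' : push -> stack = [T, *] (size 2)
  Action 9: shift 'id' : push -> stack = [T, *, id] (size 3)
  Action 10: reduce by F -> id : pop 1, push F -> stack = [T, *, F] (size 3)
Final stack size: 3

3


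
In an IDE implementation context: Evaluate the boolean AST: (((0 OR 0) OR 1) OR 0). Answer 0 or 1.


Step 1: Evaluate inner node
  0 OR 0 = 0
Step 2: Evaluate next node
  0 OR 1 = 1
Step 3: Evaluate root node
  1 OR 0 = 1

1


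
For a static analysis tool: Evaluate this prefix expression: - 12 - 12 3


Parsing prefix expression: - 12 - 12 3
Step 1: Innermost operation '- 12 3'
  12 - 3 = 9
Step 2: Outer operation '- 12 [9]'
  12 - 9 = 3

3


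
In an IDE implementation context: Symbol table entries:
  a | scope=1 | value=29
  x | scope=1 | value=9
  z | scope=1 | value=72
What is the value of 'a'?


Searching symbol table for 'a':
  a | scope=1 | value=29 <- MATCH
  x | scope=1 | value=9
  z | scope=1 | value=72
Found 'a' at scope 1 with value 29

29


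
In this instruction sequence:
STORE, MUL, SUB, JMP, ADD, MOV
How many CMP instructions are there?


Scanning instruction sequence for CMP:
  Position 1: STORE
  Position 2: MUL
  Position 3: SUB
  Position 4: JMP
  Position 5: ADD
  Position 6: MOV
Matches at positions: []
Total CMP count: 0

0


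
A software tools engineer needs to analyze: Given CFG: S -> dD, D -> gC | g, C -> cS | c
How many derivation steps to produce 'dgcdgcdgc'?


Grammar: S -> dD, D -> gC | g, C -> cS | c
Deriving 'dgcdgcdgc':
Step 1: S -> dD => dD
Step 2: D -> gC => dgC
Step 3: C -> cS => dgcS
Step 4: S -> dD => dgcdD
Step 5: D -> gC => dgcdgC
Step 6: C -> cS => dgcdgcS
Step 7: S -> dD => dgcdgcdD
Step 8: D -> gC => dgcdgcdgC
Step 9: C -> c => dgcdgcdgc
Total derivation steps: 9

9


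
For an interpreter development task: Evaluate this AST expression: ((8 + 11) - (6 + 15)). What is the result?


Expression: ((8 + 11) - (6 + 15))
Evaluating step by step:
  8 + 11 = 19
  6 + 15 = 21
  19 - 21 = -2
Result: -2

-2


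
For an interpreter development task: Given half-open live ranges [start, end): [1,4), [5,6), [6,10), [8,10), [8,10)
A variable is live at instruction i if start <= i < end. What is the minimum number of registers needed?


Live ranges:
  Var0: [1, 4)
  Var1: [5, 6)
  Var2: [6, 10)
  Var3: [8, 10)
  Var4: [8, 10)
Sweep-line events (position, delta, active):
  pos=1 start -> active=1
  pos=4 end -> active=0
  pos=5 start -> active=1
  pos=6 end -> active=0
  pos=6 start -> active=1
  pos=8 start -> active=2
  pos=8 start -> active=3
  pos=10 end -> active=2
  pos=10 end -> active=1
  pos=10 end -> active=0
Maximum simultaneous active: 3
Minimum registers needed: 3

3


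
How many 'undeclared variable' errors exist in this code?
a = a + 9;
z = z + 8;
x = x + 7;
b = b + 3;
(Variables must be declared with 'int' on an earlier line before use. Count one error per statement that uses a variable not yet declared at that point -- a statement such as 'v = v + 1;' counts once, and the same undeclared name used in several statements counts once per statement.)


Scanning code line by line:
  Line 1: use 'a' -> ERROR (undeclared)
  Line 2: use 'z' -> ERROR (undeclared)
  Line 3: use 'x' -> ERROR (undeclared)
  Line 4: use 'b' -> ERROR (undeclared)
Total undeclared variable errors: 4

4


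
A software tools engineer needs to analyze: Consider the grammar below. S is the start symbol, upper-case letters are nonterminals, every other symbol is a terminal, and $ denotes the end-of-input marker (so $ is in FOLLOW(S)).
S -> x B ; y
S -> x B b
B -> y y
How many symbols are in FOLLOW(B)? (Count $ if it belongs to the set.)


S is the start symbol and does not occur in any rule body, so FOLLOW(S) = {$}.
Examining every occurrence of B in a rule body:
  S -> x B ; y : B is followed by terminal ';' -> add ';'
  S -> x B b : B is followed by terminal 'b' -> add 'b'
  B -> y y : B does not occur in the body -> contributes nothing
FOLLOW(B) = {;, b}
Count: 2

2


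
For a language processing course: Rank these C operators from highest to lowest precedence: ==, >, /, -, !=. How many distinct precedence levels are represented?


Looking up precedence for each operator:
  == -> precedence 3
  > -> precedence 4
  / -> precedence 6
  - -> precedence 5
  != -> precedence 3
Sorted highest to lowest: /, -, >, ==, !=
Distinct precedence values: [6, 5, 4, 3]
Number of distinct levels: 4

4


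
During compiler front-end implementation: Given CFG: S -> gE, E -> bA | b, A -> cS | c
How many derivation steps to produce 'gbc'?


Grammar: S -> gE, E -> bA | b, A -> cS | c
Deriving 'gbc':
Step 1: S -> gE => gE
Step 2: E -> bA => gbA
Step 3: A -> c => gbc
Total derivation steps: 3

3


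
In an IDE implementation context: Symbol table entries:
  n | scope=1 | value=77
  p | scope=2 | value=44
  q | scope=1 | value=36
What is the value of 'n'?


Searching symbol table for 'n':
  n | scope=1 | value=77 <- MATCH
  p | scope=2 | value=44
  q | scope=1 | value=36
Found 'n' at scope 1 with value 77

77


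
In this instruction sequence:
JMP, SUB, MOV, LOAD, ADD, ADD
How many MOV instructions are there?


Scanning instruction sequence for MOV:
  Position 1: JMP
  Position 2: SUB
  Position 3: MOV <- MATCH
  Position 4: LOAD
  Position 5: ADD
  Position 6: ADD
Matches at positions: [3]
Total MOV count: 1

1


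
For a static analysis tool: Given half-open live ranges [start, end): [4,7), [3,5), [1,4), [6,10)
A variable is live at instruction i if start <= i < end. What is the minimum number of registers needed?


Live ranges:
  Var0: [4, 7)
  Var1: [3, 5)
  Var2: [1, 4)
  Var3: [6, 10)
Sweep-line events (position, delta, active):
  pos=1 start -> active=1
  pos=3 start -> active=2
  pos=4 end -> active=1
  pos=4 start -> active=2
  pos=5 end -> active=1
  pos=6 start -> active=2
  pos=7 end -> active=1
  pos=10 end -> active=0
Maximum simultaneous active: 2
Minimum registers needed: 2

2


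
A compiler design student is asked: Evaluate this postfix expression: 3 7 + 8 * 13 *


Processing tokens left to right:
Push 3, Push 7
Pop 3 and 7, compute 3 + 7 = 10, push 10
Push 8
Pop 10 and 8, compute 10 * 8 = 80, push 80
Push 13
Pop 80 and 13, compute 80 * 13 = 1040, push 1040
Stack result: 1040

1040


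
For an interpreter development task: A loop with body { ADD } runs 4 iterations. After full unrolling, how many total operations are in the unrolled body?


Loop body operations: ADD (1 op per iteration)
Unrolling 4 iterations:
  Iteration 1: ADD (1 ops)
  Iteration 2: ADD (1 ops)
  Iteration 3: ADD (1 ops)
  Iteration 4: ADD (1 ops)
Total: 4 iterations * 1 ops/iter = 4 operations

4


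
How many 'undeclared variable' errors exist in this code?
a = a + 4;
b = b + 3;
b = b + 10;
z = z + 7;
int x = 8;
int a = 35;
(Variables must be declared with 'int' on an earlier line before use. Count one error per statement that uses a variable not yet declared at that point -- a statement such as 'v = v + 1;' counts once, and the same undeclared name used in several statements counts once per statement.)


Scanning code line by line:
  Line 1: use 'a' -> ERROR (undeclared)
  Line 2: use 'b' -> ERROR (undeclared)
  Line 3: use 'b' -> ERROR (undeclared)
  Line 4: use 'z' -> ERROR (undeclared)
  Line 5: declare 'x' -> declared = ['x']
  Line 6: declare 'a' -> declared = ['a', 'x']
Total undeclared variable errors: 4

4


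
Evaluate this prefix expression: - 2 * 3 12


Parsing prefix expression: - 2 * 3 12
Step 1: Innermost operation '* 3 12'
  3 * 12 = 36
Step 2: Outer operation '- 2 [36]'
  2 - 36 = -34

-34


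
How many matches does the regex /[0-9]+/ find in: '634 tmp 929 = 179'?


Pattern: /[0-9]+/ (int literals)
Input: '634 tmp 929 = 179'
Scanning for matches:
  Match 1: '634'
  Match 2: '929'
  Match 3: '179'
Total matches: 3

3


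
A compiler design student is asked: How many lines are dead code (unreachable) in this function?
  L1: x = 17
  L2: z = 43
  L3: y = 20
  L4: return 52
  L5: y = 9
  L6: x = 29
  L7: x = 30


Analyzing control flow:
  L1: reachable (before return)
  L2: reachable (before return)
  L3: reachable (before return)
  L4: reachable (return statement)
  L5: DEAD (after return at L4)
  L6: DEAD (after return at L4)
  L7: DEAD (after return at L4)
Return at L4, total lines = 7
Dead lines: L5 through L7
Count: 3

3


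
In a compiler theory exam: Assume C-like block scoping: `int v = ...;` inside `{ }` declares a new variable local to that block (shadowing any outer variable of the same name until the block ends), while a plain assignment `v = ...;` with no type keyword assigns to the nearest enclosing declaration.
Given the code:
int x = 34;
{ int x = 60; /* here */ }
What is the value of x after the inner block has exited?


Analyzing scoping rules:
Outer scope: declares x = 34
Inner block: 'int x = 60;' declares a NEW x that shadows the outer one
When the block exits the inner x goes out of scope; the outer x was never modified -> 34
Result: 34

34


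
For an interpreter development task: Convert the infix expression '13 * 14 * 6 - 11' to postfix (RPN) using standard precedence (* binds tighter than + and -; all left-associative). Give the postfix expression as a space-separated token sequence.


Applying the shunting-yard algorithm:
  Operand 13 -> output
  Push '*' onto operator stack -> op-stack: [*]
  Operand 14 -> output
  See '*' (prec 2); top '*' (prec 2) >= it -> pop '*' to output
  Push '*' onto operator stack -> op-stack: [*]
  Operand 6 -> output
  See '-' (prec 1); top '*' (prec 2) >= it -> pop '*' to output
  Push '-' onto operator stack -> op-stack: [-]
  Operand 11 -> output
  End of input: pop '-' to output
Postfix result: 13 14 * 6 * 11 -

13 14 * 6 * 11 -


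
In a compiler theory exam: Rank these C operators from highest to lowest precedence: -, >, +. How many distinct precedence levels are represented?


Looking up precedence for each operator:
  - -> precedence 5
  > -> precedence 4
  + -> precedence 5
Sorted highest to lowest: -, +, >
Distinct precedence values: [5, 4]
Number of distinct levels: 2

2


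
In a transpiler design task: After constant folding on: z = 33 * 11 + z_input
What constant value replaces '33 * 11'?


Identifying constant sub-expression:
  Original: z = 33 * 11 + z_input
  33 and 11 are both compile-time constants
  Evaluating: 33 * 11 = 363
  After folding: z = 363 + z_input

363


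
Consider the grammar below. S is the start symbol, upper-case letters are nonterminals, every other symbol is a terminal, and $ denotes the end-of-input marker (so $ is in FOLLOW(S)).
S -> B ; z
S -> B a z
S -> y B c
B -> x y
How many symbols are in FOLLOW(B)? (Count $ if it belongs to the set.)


S is the start symbol and does not occur in any rule body, so FOLLOW(S) = {$}.
Examining every occurrence of B in a rule body:
  S -> B ; z : B is followed by terminal ';' -> add ';'
  S -> B a z : B is followed by terminal 'a' -> add 'a'
  S -> y B c : B is followed by terminal 'c' -> add 'c'
  B -> x y : B does not occur in the body -> contributes nothing
FOLLOW(B) = {;, a, c}
Count: 3

3


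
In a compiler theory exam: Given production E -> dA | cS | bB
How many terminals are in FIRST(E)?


Production: E -> dA | cS | bB
Examining each alternative for leading terminals:
  E -> dA : first terminal = 'd'
  E -> cS : first terminal = 'c'
  E -> bB : first terminal = 'b'
FIRST(E) = {b, c, d}
Count: 3

3


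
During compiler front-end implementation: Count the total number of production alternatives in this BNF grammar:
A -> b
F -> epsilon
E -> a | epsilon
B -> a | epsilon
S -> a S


Counting alternatives per rule:
  A: 1 alternative(s)
  F: 1 alternative(s)
  E: 2 alternative(s)
  B: 2 alternative(s)
  S: 1 alternative(s)
Sum: 1 + 1 + 2 + 2 + 1 = 7

7


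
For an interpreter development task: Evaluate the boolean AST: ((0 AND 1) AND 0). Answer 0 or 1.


Step 1: Evaluate inner node
  0 AND 1 = 0
Step 2: Evaluate root node
  0 AND 0 = 0

0


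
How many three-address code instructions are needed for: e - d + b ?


Expression: e - d + b
Generating three-address code (respecting * over +/- precedence):
  Instruction 1: t1 = e - d
  Instruction 2: t2 = t1 + b
Total instructions: 2

2


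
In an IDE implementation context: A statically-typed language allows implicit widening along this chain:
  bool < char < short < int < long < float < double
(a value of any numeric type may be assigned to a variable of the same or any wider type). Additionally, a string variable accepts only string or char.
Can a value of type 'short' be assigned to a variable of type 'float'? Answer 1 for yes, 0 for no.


Target variable type: float
Source value type: short
Numeric ranks: short=2, float=5
Widening allowed iff rank(source) <= rank(target): 2 <= 5? Yes
Result: 1

1


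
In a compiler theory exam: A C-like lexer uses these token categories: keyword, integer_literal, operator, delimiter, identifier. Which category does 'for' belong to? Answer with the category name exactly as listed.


Token: 'for'
Checking categories:
  identifier: no
  integer_literal: no
  operator: no
  keyword: YES
  delimiter: no
Category: keyword

keyword


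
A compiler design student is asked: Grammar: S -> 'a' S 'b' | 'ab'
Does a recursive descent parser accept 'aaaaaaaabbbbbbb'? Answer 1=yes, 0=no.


Grammar accepts strings of the form a^n b^n (n >= 1)
Word: 'aaaaaaaabbbbbbb'
Counting: 8 a's and 7 b's
Check: 8 == 7? No
Mismatch: a-count != b-count
Rejected

0


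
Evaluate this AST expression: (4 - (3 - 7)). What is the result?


Expression: (4 - (3 - 7))
Evaluating step by step:
  3 - 7 = -4
  4 - -4 = 8
Result: 8

8


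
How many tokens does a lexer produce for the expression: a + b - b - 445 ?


Scanning 'a + b - b - 445'
Token 1: 'a' -> identifier
Token 2: '+' -> operator
Token 3: 'b' -> identifier
Token 4: '-' -> operator
Token 5: 'b' -> identifier
Token 6: '-' -> operator
Token 7: '445' -> integer_literal
Total tokens: 7

7


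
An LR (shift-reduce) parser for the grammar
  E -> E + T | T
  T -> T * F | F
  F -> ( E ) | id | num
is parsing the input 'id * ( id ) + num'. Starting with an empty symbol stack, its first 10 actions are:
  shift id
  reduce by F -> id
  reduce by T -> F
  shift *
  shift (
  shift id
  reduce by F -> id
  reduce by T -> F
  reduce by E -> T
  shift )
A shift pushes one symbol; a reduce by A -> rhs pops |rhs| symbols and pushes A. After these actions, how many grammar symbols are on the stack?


Tracking the symbol stack through each action:
  Action 1: shift 'id' : push -> stack = [id] (size 1)
  Action 2: reduce by F -> id : pop 1, push F -> stack = [F] (size 1)
  Action 3: reduce by T -> F : pop 1, push T -> stack = [T] (size 1)
  Action 4: shift '*' : push -> stack = [T, *] (size 2)
  Action 5: shift '(' : push -> stack = [T, *, (] (size 3)
  Action 6: shift 'id' : push -> stack = [T, *, (, id] (size 4)
  Action 7: reduce by F -> id : pop 1, push F -> stack = [T, *, (, F] (size 4)
  Action 8: reduce by T -> F : pop 1, push T -> stack = [T, *, (, T] (size 4)
  Action 9: reduce by E -> T : pop 1, push E -> stack = [T, *, (, E] (size 4)
  Action 10: shift ')' : push -> stack = [T, *, (, E, )] (size 5)
Final stack size: 5

5


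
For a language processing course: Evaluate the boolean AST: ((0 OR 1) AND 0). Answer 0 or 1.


Step 1: Evaluate inner node
  0 OR 1 = 1
Step 2: Evaluate root node
  1 AND 0 = 0

0


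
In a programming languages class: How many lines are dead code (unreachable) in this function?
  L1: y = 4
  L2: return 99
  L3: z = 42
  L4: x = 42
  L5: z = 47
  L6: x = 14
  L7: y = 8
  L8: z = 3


Analyzing control flow:
  L1: reachable (before return)
  L2: reachable (return statement)
  L3: DEAD (after return at L2)
  L4: DEAD (after return at L2)
  L5: DEAD (after return at L2)
  L6: DEAD (after return at L2)
  L7: DEAD (after return at L2)
  L8: DEAD (after return at L2)
Return at L2, total lines = 8
Dead lines: L3 through L8
Count: 6

6


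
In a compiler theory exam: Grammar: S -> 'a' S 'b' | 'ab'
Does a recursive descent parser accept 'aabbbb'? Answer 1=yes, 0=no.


Grammar accepts strings of the form a^n b^n (n >= 1)
Word: 'aabbbb'
Counting: 2 a's and 4 b's
Check: 2 == 4? No
Mismatch: a-count != b-count
Rejected

0


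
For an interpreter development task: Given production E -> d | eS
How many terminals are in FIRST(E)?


Production: E -> d | eS
Examining each alternative for leading terminals:
  E -> d : first terminal = 'd'
  E -> eS : first terminal = 'e'
FIRST(E) = {d, e}
Count: 2

2


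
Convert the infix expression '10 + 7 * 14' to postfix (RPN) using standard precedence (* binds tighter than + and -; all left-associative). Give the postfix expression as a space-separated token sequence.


Applying the shunting-yard algorithm:
  Operand 10 -> output
  Push '+' onto operator stack -> op-stack: [+]
  Operand 7 -> output
  Push '*' onto operator stack -> op-stack: [+, *]
  Operand 14 -> output
  End of input: pop '*' to output
  End of input: pop '+' to output
Postfix result: 10 7 14 * +

10 7 14 * +


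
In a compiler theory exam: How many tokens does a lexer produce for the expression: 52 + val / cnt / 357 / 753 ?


Scanning '52 + val / cnt / 357 / 753'
Token 1: '52' -> integer_literal
Token 2: '+' -> operator
Token 3: 'val' -> identifier
Token 4: '/' -> operator
Token 5: 'cnt' -> identifier
Token 6: '/' -> operator
Token 7: '357' -> integer_literal
Token 8: '/' -> operator
Token 9: '753' -> integer_literal
Total tokens: 9

9


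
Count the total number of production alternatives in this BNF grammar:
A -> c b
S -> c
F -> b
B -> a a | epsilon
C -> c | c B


Counting alternatives per rule:
  A: 1 alternative(s)
  S: 1 alternative(s)
  F: 1 alternative(s)
  B: 2 alternative(s)
  C: 2 alternative(s)
Sum: 1 + 1 + 1 + 2 + 2 = 7

7


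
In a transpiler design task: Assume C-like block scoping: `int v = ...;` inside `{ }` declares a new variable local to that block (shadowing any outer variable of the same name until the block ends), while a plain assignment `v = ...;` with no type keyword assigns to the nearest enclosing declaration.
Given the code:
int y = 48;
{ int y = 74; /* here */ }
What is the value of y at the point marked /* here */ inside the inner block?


Analyzing scoping rules:
Outer scope: declares y = 48
Inner block: 'int y = 74;' declares a NEW y that shadows the outer one
Inside the block the inner declaration is in scope -> 74
Result: 74

74


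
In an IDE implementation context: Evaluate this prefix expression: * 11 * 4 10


Parsing prefix expression: * 11 * 4 10
Step 1: Innermost operation '* 4 10'
  4 * 10 = 40
Step 2: Outer operation '* 11 [40]'
  11 * 40 = 440

440


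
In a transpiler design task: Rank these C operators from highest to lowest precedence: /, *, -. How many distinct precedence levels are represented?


Looking up precedence for each operator:
  / -> precedence 6
  * -> precedence 6
  - -> precedence 5
Sorted highest to lowest: /, *, -
Distinct precedence values: [6, 5]
Number of distinct levels: 2

2


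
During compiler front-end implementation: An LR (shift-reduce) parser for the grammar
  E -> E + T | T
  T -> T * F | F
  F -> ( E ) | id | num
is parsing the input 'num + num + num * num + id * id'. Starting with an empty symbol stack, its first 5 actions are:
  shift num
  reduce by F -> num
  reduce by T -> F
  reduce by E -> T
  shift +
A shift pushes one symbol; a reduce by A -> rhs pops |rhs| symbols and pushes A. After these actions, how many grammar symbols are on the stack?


Tracking the symbol stack through each action:
  Action 1: shift 'num' : push -> stack = [num] (size 1)
  Action 2: reduce by F -> num : pop 1, push F -> stack = [F] (size 1)
  Action 3: reduce by T -> F : pop 1, push T -> stack = [T] (size 1)
  Action 4: reduce by E -> T : pop 1, push E -> stack = [E] (size 1)
  Action 5: shift '+' : push -> stack = [E, +] (size 2)
Final stack size: 2

2


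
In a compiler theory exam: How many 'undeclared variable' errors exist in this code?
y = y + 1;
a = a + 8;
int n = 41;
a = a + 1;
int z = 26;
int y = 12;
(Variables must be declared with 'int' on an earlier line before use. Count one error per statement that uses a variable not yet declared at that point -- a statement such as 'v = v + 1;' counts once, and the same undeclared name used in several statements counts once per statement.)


Scanning code line by line:
  Line 1: use 'y' -> ERROR (undeclared)
  Line 2: use 'a' -> ERROR (undeclared)
  Line 3: declare 'n' -> declared = ['n']
  Line 4: use 'a' -> ERROR (undeclared)
  Line 5: declare 'z' -> declared = ['n', 'z']
  Line 6: declare 'y' -> declared = ['n', 'y', 'z']
Total undeclared variable errors: 3

3


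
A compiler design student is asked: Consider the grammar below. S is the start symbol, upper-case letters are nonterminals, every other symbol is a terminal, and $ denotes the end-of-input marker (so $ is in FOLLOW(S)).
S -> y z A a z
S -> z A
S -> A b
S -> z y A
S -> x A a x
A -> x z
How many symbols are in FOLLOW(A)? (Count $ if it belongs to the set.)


S is the start symbol and does not occur in any rule body, so FOLLOW(S) = {$}.
Examining every occurrence of A in a rule body:
  S -> y z A a z : A is followed by terminal 'a' -> add 'a'
  S -> z A : A is at the right end -> add FOLLOW(S) = {$}
  S -> A b : A is followed by terminal 'b' -> add 'b'
  S -> z y A : A is at the right end -> add FOLLOW(S) = {$} (already in the set)
  S -> x A a x : A is followed by terminal 'a' -> add 'a' (already in the set)
  A -> x z : A does not occur in the body -> contributes nothing
FOLLOW(A) = {a, b, $}
Count: 3

3


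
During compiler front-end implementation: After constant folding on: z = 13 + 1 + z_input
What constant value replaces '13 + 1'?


Identifying constant sub-expression:
  Original: z = 13 + 1 + z_input
  13 and 1 are both compile-time constants
  Evaluating: 13 + 1 = 14
  After folding: z = 14 + z_input

14


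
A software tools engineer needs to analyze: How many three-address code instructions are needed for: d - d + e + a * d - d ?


Expression: d - d + e + a * d - d
Generating three-address code (respecting * over +/- precedence):
  Instruction 1: t1 = a * d
  Instruction 2: t2 = d - d
  Instruction 3: t3 = t2 + e
  Instruction 4: t4 = t3 + t1
  Instruction 5: t5 = t4 - d
Total instructions: 5

5


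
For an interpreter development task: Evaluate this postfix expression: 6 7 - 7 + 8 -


Processing tokens left to right:
Push 6, Push 7
Pop 6 and 7, compute 6 - 7 = -1, push -1
Push 7
Pop -1 and 7, compute -1 + 7 = 6, push 6
Push 8
Pop 6 and 8, compute 6 - 8 = -2, push -2
Stack result: -2

-2


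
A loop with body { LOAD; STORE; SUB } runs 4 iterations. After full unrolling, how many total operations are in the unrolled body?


Loop body operations: LOAD, STORE, SUB (3 ops per iteration)
Unrolling 4 iterations:
  Iteration 1: LOAD, STORE, SUB (3 ops)
  Iteration 2: LOAD, STORE, SUB (3 ops)
  Iteration 3: LOAD, STORE, SUB (3 ops)
  Iteration 4: LOAD, STORE, SUB (3 ops)
Total: 4 iterations * 3 ops/iter = 12 operations

12


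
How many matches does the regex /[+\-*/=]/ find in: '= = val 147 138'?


Pattern: /[+\-*/=]/ (operators)
Input: '= = val 147 138'
Scanning for matches:
  Match 1: '='
  Match 2: '='
Total matches: 2

2


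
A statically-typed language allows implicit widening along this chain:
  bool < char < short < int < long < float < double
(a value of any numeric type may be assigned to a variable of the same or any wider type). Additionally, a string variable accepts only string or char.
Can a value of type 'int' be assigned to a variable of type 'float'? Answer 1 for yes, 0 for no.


Target variable type: float
Source value type: int
Numeric ranks: int=3, float=5
Widening allowed iff rank(source) <= rank(target): 3 <= 5? Yes
Result: 1

1


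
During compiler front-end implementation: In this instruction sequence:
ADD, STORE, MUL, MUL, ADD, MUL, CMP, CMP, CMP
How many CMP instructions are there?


Scanning instruction sequence for CMP:
  Position 1: ADD
  Position 2: STORE
  Position 3: MUL
  Position 4: MUL
  Position 5: ADD
  Position 6: MUL
  Position 7: CMP <- MATCH
  Position 8: CMP <- MATCH
  Position 9: CMP <- MATCH
Matches at positions: [7, 8, 9]
Total CMP count: 3

3


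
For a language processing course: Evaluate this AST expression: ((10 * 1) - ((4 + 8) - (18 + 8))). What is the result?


Expression: ((10 * 1) - ((4 + 8) - (18 + 8)))
Evaluating step by step:
  10 * 1 = 10
  4 + 8 = 12
  18 + 8 = 26
  12 - 26 = -14
  10 - -14 = 24
Result: 24

24


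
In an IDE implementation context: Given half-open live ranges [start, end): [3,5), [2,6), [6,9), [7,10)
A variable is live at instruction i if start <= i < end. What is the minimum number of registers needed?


Live ranges:
  Var0: [3, 5)
  Var1: [2, 6)
  Var2: [6, 9)
  Var3: [7, 10)
Sweep-line events (position, delta, active):
  pos=2 start -> active=1
  pos=3 start -> active=2
  pos=5 end -> active=1
  pos=6 end -> active=0
  pos=6 start -> active=1
  pos=7 start -> active=2
  pos=9 end -> active=1
  pos=10 end -> active=0
Maximum simultaneous active: 2
Minimum registers needed: 2

2


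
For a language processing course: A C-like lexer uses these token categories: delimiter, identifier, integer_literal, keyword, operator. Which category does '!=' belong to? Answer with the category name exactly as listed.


Token: '!='
Checking categories:
  identifier: no
  integer_literal: no
  operator: YES
  keyword: no
  delimiter: no
Category: operator

operator


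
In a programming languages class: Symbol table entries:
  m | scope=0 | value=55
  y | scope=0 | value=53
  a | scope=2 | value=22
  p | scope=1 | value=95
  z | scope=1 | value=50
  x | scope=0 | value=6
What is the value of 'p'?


Searching symbol table for 'p':
  m | scope=0 | value=55
  y | scope=0 | value=53
  a | scope=2 | value=22
  p | scope=1 | value=95 <- MATCH
  z | scope=1 | value=50
  x | scope=0 | value=6
Found 'p' at scope 1 with value 95

95


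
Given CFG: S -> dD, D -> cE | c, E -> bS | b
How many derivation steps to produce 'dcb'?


Grammar: S -> dD, D -> cE | c, E -> bS | b
Deriving 'dcb':
Step 1: S -> dD => dD
Step 2: D -> cE => dcE
Step 3: E -> b => dcb
Total derivation steps: 3

3


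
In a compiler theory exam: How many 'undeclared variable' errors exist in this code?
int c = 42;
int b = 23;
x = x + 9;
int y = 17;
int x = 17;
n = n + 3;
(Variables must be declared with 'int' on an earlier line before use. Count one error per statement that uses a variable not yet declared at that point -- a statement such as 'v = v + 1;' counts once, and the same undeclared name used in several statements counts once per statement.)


Scanning code line by line:
  Line 1: declare 'c' -> declared = ['c']
  Line 2: declare 'b' -> declared = ['b', 'c']
  Line 3: use 'x' -> ERROR (undeclared)
  Line 4: declare 'y' -> declared = ['b', 'c', 'y']
  Line 5: declare 'x' -> declared = ['b', 'c', 'x', 'y']
  Line 6: use 'n' -> ERROR (undeclared)
Total undeclared variable errors: 2

2


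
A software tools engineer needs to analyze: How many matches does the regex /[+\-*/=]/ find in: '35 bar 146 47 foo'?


Pattern: /[+\-*/=]/ (operators)
Input: '35 bar 146 47 foo'
Scanning for matches:
Total matches: 0

0


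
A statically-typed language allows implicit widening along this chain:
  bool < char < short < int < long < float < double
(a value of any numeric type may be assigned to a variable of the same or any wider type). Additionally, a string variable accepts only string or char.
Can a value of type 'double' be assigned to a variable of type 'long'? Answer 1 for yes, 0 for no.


Target variable type: long
Source value type: double
Numeric ranks: double=6, long=4
Widening allowed iff rank(source) <= rank(target): 6 <= 4? No
Result: 0

0


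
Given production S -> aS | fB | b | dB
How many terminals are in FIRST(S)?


Production: S -> aS | fB | b | dB
Examining each alternative for leading terminals:
  S -> aS : first terminal = 'a'
  S -> fB : first terminal = 'f'
  S -> b : first terminal = 'b'
  S -> dB : first terminal = 'd'
FIRST(S) = {a, b, d, f}
Count: 4

4


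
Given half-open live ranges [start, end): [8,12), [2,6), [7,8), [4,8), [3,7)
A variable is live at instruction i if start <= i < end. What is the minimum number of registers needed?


Live ranges:
  Var0: [8, 12)
  Var1: [2, 6)
  Var2: [7, 8)
  Var3: [4, 8)
  Var4: [3, 7)
Sweep-line events (position, delta, active):
  pos=2 start -> active=1
  pos=3 start -> active=2
  pos=4 start -> active=3
  pos=6 end -> active=2
  pos=7 end -> active=1
  pos=7 start -> active=2
  pos=8 end -> active=1
  pos=8 end -> active=0
  pos=8 start -> active=1
  pos=12 end -> active=0
Maximum simultaneous active: 3
Minimum registers needed: 3

3


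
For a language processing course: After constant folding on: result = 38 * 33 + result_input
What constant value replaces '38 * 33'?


Identifying constant sub-expression:
  Original: result = 38 * 33 + result_input
  38 and 33 are both compile-time constants
  Evaluating: 38 * 33 = 1254
  After folding: result = 1254 + result_input

1254


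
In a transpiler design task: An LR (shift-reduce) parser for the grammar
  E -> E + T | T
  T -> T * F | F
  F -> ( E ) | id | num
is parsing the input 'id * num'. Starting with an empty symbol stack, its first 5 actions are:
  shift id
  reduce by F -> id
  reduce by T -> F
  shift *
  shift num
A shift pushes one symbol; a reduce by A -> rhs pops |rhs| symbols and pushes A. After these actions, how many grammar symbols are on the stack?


Tracking the symbol stack through each action:
  Action 1: shift 'id' : push -> stack = [id] (size 1)
  Action 2: reduce by F -> id : pop 1, push F -> stack = [F] (size 1)
  Action 3: reduce by T -> F : pop 1, push T -> stack = [T] (size 1)
  Action 4: shift '*' : push -> stack = [T, *] (size 2)
  Action 5: shift 'num' : push -> stack = [T, *, num] (size 3)
Final stack size: 3

3


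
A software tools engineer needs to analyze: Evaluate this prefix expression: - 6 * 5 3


Parsing prefix expression: - 6 * 5 3
Step 1: Innermost operation '* 5 3'
  5 * 3 = 15
Step 2: Outer operation '- 6 [15]'
  6 - 15 = -9

-9


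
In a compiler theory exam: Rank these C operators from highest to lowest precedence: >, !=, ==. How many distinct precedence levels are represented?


Looking up precedence for each operator:
  > -> precedence 4
  != -> precedence 3
  == -> precedence 3
Sorted highest to lowest: >, !=, ==
Distinct precedence values: [4, 3]
Number of distinct levels: 2

2


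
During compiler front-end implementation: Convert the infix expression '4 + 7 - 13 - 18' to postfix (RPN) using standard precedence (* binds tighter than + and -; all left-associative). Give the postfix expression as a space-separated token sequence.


Applying the shunting-yard algorithm:
  Operand 4 -> output
  Push '+' onto operator stack -> op-stack: [+]
  Operand 7 -> output
  See '-' (prec 1); top '+' (prec 1) >= it -> pop '+' to output
  Push '-' onto operator stack -> op-stack: [-]
  Operand 13 -> output
  See '-' (prec 1); top '-' (prec 1) >= it -> pop '-' to output
  Push '-' onto operator stack -> op-stack: [-]
  Operand 18 -> output
  End of input: pop '-' to output
Postfix result: 4 7 + 13 - 18 -

4 7 + 13 - 18 -


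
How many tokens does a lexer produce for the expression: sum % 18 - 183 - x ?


Scanning 'sum % 18 - 183 - x'
Token 1: 'sum' -> identifier
Token 2: '%' -> operator
Token 3: '18' -> integer_literal
Token 4: '-' -> operator
Token 5: '183' -> integer_literal
Token 6: '-' -> operator
Token 7: 'x' -> identifier
Total tokens: 7

7


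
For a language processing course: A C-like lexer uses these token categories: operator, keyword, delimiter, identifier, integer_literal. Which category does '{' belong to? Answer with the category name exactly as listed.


Token: '{'
Checking categories:
  identifier: no
  integer_literal: no
  operator: no
  keyword: no
  delimiter: YES
Category: delimiter

delimiter


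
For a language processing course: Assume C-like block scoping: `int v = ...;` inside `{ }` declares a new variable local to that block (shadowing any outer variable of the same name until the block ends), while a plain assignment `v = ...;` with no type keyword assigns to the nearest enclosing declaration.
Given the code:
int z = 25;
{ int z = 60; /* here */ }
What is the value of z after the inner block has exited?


Analyzing scoping rules:
Outer scope: declares z = 25
Inner block: 'int z = 60;' declares a NEW z that shadows the outer one
When the block exits the inner z goes out of scope; the outer z was never modified -> 25
Result: 25

25


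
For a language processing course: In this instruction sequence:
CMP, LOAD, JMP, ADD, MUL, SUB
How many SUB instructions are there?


Scanning instruction sequence for SUB:
  Position 1: CMP
  Position 2: LOAD
  Position 3: JMP
  Position 4: ADD
  Position 5: MUL
  Position 6: SUB <- MATCH
Matches at positions: [6]
Total SUB count: 1

1


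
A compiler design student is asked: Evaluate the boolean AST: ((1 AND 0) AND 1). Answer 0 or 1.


Step 1: Evaluate inner node
  1 AND 0 = 0
Step 2: Evaluate root node
  0 AND 1 = 0

0
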